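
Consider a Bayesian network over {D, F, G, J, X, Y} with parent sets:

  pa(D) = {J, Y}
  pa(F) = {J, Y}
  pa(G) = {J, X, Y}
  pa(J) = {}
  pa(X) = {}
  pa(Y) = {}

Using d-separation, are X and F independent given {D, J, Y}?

Yes

4 paths connect X and F; each must be blocked for d-separation to hold:
Path 1: X → G ← J → D ← Y → F
  G is a collider here and neither G nor any of its descendants is conditioned on, so the collider stays closed — the path is blocked at G.
Path 2: X → G ← J → F
  G is a collider here and neither G nor any of its descendants is conditioned on, so the collider stays closed — the path is blocked at G.
Path 3: X → G ← Y → D ← J → F
  G is a collider here and neither G nor any of its descendants is conditioned on, so the collider stays closed — the path is blocked at G.
Path 4: X → G ← Y → F
  G is a collider here and neither G nor any of its descendants is conditioned on, so the collider stays closed — the path is blocked at G.
Every path is blocked, so X and F are d-separated given {D, J, Y}.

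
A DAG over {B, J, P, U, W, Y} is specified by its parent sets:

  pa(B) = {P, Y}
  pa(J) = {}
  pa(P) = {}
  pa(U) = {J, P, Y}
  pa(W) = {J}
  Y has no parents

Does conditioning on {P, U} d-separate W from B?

2 paths connect W and B; each must be blocked for d-separation to hold:
  1. W ← J → U ← P → B — J:fork[open]; U:collider[open]; P:fork[blocks] ⇒ blocked
  2. W ← J → U ← Y → B — J:fork[open]; U:collider[open]; Y:fork[open] ⇒ active
At least one path is unblocked, so d-separation fails.

No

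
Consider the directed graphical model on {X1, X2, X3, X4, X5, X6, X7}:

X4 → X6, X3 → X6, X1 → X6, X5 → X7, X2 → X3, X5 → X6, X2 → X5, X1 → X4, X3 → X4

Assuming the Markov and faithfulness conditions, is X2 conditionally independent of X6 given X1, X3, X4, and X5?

We examine all 4 paths between X2 and X6:
Path 1: X2 → X3 → X4 ← X1 → X6
  X3 is a chain here and X3 is conditioned on, so the path is blocked at X3.
Path 2: X2 → X3 → X4 → X6
  X3 is a chain here and X3 is conditioned on, so the path is blocked at X3.
Path 3: X2 → X3 → X6
  X3 is a chain here and X3 is conditioned on, so the path is blocked at X3.
Path 4: X2 → X5 → X6
  X5 is a chain here and X5 is conditioned on, so the path is blocked at X5.
Every path is blocked, so X2 and X6 are d-separated given {X1, X3, X4, X5}.

Yes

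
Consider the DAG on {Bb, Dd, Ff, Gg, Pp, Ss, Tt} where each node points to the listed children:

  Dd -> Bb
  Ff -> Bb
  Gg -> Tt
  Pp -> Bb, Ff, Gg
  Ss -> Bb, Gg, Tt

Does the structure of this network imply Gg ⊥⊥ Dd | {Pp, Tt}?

Yes

4 paths connect Gg and Dd; each must be blocked for d-separation to hold:
Path 1: Gg ← Pp → Bb ← Dd
  Pp is a fork here and Pp is conditioned on, so the path is blocked at Pp.
Path 2: Gg ← Pp → Ff → Bb ← Dd
  Pp is a fork here and Pp is conditioned on, so the path is blocked at Pp.
Path 3: Gg → Tt ← Ss → Bb ← Dd
  Bb is a collider here and neither Bb nor any of its descendants is conditioned on, so the collider stays closed — the path is blocked at Bb.
Path 4: Gg ← Ss → Bb ← Dd
  Bb is a collider here and neither Bb nor any of its descendants is conditioned on, so the collider stays closed — the path is blocked at Bb.
All paths are blocked; Gg ⊥ Dd | {Pp, Tt} holds.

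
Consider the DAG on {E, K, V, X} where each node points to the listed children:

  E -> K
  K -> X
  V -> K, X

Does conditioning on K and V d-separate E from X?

Yes — E and X are d-separated given {K, V}.

Enumerating the 2 paths from E to X and testing each for blocking by {K, V}:
Path 1: E → K ← V → X
  V is a fork here and V is conditioned on, so the path is blocked at V.
Path 2: E → K → X
  K is a chain here and K is conditioned on, so the path is blocked at K.
Since every path is blocked, d-separation holds.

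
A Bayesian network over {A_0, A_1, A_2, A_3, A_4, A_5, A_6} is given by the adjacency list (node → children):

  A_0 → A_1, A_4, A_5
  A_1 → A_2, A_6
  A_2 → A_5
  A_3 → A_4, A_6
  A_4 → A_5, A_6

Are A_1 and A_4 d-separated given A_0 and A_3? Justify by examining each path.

Yes

6 paths connect A_1 and A_4; each must be blocked for d-separation to hold:
Path 1: A_1 ← A_0 → A_4
  A_0 is a fork here and A_0 is conditioned on, so the path is blocked at A_0.
Path 2: A_1 ← A_0 → A_5 ← A_4
  A_0 is a fork here and A_0 is conditioned on, so the path is blocked at A_0.
Path 3: A_1 → A_6 ← A_3 → A_4
  A_6 is a collider here and neither A_6 nor any of its descendants is conditioned on, so the collider stays closed — the path is blocked at A_6.
Path 4: A_1 → A_6 ← A_4
  A_6 is a collider here and neither A_6 nor any of its descendants is conditioned on, so the collider stays closed — the path is blocked at A_6.
Path 5: A_1 → A_2 → A_5 ← A_0 → A_4
  A_5 is a collider here and neither A_5 nor any of its descendants is conditioned on, so the collider stays closed — the path is blocked at A_5.
Path 6: A_1 → A_2 → A_5 ← A_4
  A_5 is a collider here and neither A_5 nor any of its descendants is conditioned on, so the collider stays closed — the path is blocked at A_5.
Since every path is blocked, d-separation holds.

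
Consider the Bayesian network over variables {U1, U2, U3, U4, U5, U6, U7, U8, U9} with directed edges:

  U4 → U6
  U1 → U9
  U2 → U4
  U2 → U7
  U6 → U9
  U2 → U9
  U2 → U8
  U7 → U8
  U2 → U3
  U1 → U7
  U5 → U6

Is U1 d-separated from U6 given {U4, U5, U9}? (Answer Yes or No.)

No

There are 6 undirected paths between U1 and U6; checking each against the conditioning set {U4, U5, U9}:
  1. U1 → U7 → U8 ← U2 → U9 ← U6 — U7:chain[open]; U8:collider[blocks]; U2:fork[open]; U9:collider[open] ⇒ blocked
  2. U1 → U7 → U8 ← U2 → U4 → U6 — U7:chain[open]; U8:collider[blocks]; U2:fork[open]; U4:chain[blocks] ⇒ blocked
  3. U1 → U7 ← U2 → U9 ← U6 — U7:collider[blocks]; U2:fork[open]; U9:collider[open] ⇒ blocked
  4. U1 → U7 ← U2 → U4 → U6 — U7:collider[blocks]; U2:fork[open]; U4:chain[blocks] ⇒ blocked
  5. U1 → U9 ← U6 — U9:collider[open] ⇒ active
  6. U1 → U9 ← U2 → U4 → U6 — U9:collider[open]; U2:fork[open]; U4:chain[blocks] ⇒ blocked
Since the path U1 → U9 ← U6 is active, U1 and U6 are not d-separated given {U4, U5, U9}.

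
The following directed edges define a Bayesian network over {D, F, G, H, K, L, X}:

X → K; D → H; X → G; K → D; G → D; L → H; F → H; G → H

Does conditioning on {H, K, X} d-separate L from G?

We examine all 3 paths between L and G:
Path 1: L → H ← D ← K ← X → G
  K is a chain here and K is conditioned on, so the path is blocked at K.
Path 2: L → H ← D ← G
  H is a collider and H is conditioned on, which opens it; D is a chain and D is not conditioned on — no node blocks this path, so it is active.
Path 3: L → H ← G
  H is a collider and H is conditioned on, which opens it — no node blocks this path, so it is active.
At least one path is unblocked, so d-separation fails.

No — L and G are not d-separated given {H, K, X}.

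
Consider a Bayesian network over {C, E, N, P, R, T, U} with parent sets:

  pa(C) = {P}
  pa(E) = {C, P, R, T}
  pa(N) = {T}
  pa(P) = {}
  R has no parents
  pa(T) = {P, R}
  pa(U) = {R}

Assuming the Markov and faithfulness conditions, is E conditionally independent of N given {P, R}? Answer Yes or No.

4 paths connect E and N; each must be blocked for d-separation to hold:
  1. E ← C ← P → T → N — C:chain[open]; P:fork[blocks]; T:chain[open] ⇒ blocked
  2. E ← P → T → N — P:fork[blocks]; T:chain[open] ⇒ blocked
  3. E ← R → T → N — R:fork[blocks]; T:chain[open] ⇒ blocked
  4. E ← T → N — T:fork[open] ⇒ active
Because an active path exists, E and N are not d-separated.

No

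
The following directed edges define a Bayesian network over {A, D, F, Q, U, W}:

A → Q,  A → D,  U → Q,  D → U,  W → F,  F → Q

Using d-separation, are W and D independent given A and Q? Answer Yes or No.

Enumerating the 2 paths from W to D and testing each for blocking by {A, Q}:
Path 1: W → F → Q ← U ← D
  F is a chain and F is not conditioned on; Q is a collider and Q is conditioned on, which opens it; U is a chain and U is not conditioned on — no node blocks this path, so it is active.
Path 2: W → F → Q ← A → D
  A is a fork here and A is conditioned on, so the path is blocked at A.
At least one path is unblocked, so d-separation fails.

No — W and D are not d-separated given {A, Q}.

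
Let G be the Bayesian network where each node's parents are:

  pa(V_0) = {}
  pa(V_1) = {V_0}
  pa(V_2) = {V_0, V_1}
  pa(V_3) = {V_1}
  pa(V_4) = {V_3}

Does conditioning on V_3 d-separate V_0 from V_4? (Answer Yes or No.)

Yes — V_0 and V_4 are d-separated given {V_3}.

There are 2 undirected paths between V_0 and V_4; checking each against the conditioning set {V_3}:
  1. V_0 → V_2 ← V_1 → V_3 → V_4 — V_2:collider[blocks]; V_1:fork[open]; V_3:chain[blocks] ⇒ blocked
  2. V_0 → V_1 → V_3 → V_4 — V_1:chain[open]; V_3:chain[blocks] ⇒ blocked
Every path is blocked, so V_0 and V_4 are d-separated given {V_3}.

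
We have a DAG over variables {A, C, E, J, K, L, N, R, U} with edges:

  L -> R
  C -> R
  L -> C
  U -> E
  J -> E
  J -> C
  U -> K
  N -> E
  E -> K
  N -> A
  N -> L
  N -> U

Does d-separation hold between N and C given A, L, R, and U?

Enumerating the 5 paths from N to C and testing each for blocking by {A, L, R, U}:
Path 1: N → L → C
  L is a chain here and L is conditioned on, so the path is blocked at L.
Path 2: N → L → R ← C
  L is a chain here and L is conditioned on, so the path is blocked at L.
Path 3: N → U → K ← E ← J → C
  U is a chain here and U is conditioned on, so the path is blocked at U.
Path 4: N → U → E ← J → C
  U is a chain here and U is conditioned on, so the path is blocked at U.
Path 5: N → E ← J → C
  E is a collider here and neither E nor any of its descendants is conditioned on, so the collider stays closed — the path is blocked at E.
Every path is blocked, so N and C are d-separated given {A, L, R, U}.

Yes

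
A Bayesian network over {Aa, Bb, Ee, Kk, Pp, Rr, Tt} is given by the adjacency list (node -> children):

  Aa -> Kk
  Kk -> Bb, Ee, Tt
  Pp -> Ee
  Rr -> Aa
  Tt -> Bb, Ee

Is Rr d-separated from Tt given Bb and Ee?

No

3 paths connect Rr and Tt; each must be blocked for d-separation to hold:
  1. Rr → Aa → Kk → Ee ← Tt — Aa:chain[open]; Kk:chain[open]; Ee:collider[open] ⇒ active
  2. Rr → Aa → Kk → Bb ← Tt — Aa:chain[open]; Kk:chain[open]; Bb:collider[open] ⇒ active
  3. Rr → Aa → Kk → Tt — Aa:chain[open]; Kk:chain[open] ⇒ active
At least one path is unblocked, so d-separation fails.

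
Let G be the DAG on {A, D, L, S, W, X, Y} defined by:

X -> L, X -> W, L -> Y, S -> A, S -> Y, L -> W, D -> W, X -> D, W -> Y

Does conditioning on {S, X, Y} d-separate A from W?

Yes

Enumerating the 4 paths from A to W and testing each for blocking by {S, X, Y}:
Path 1: A ← S → Y ← L ← X → D → W
  S is a fork here and S is conditioned on, so the path is blocked at S.
Path 2: A ← S → Y ← L ← X → W
  S is a fork here and S is conditioned on, so the path is blocked at S.
Path 3: A ← S → Y ← L → W
  S is a fork here and S is conditioned on, so the path is blocked at S.
Path 4: A ← S → Y ← W
  S is a fork here and S is conditioned on, so the path is blocked at S.
All paths are blocked; A ⊥ W | {S, X, Y} holds.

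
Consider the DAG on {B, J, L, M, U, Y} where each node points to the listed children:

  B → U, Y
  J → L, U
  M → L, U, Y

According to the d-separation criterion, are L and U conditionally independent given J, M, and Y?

There are 3 undirected paths between L and U; checking each against the conditioning set {J, M, Y}:
  1. L ← M → Y ← B → U — M:fork[blocks]; Y:collider[open]; B:fork[open] ⇒ blocked
  2. L ← M → U — M:fork[blocks] ⇒ blocked
  3. L ← J → U — J:fork[blocks] ⇒ blocked
Since every path is blocked, d-separation holds.

Yes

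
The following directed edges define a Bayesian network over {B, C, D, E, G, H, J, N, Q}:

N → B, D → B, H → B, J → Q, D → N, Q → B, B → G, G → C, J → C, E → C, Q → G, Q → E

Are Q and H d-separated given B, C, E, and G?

No

We examine all 4 paths between Q and H:
  1. Q → B ← H — B:collider[open] ⇒ active
  2. Q → E → C ← G ← B ← H — E:chain[blocks]; C:collider[open]; G:chain[blocks]; B:chain[blocks] ⇒ blocked
  3. Q ← J → C ← G ← B ← H — J:fork[open]; C:collider[open]; G:chain[blocks]; B:chain[blocks] ⇒ blocked
  4. Q → G ← B ← H — G:collider[open]; B:chain[blocks] ⇒ blocked
Since the path Q → B ← H is active, Q and H are not d-separated given {B, C, E, G}.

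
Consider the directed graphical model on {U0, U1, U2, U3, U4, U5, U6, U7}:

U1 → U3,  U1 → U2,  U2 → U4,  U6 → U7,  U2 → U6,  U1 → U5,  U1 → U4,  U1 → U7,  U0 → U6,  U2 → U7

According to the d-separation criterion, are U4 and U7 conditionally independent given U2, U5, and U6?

No

There are 6 undirected paths between U4 and U7; checking each against the conditioning set {U2, U5, U6}:
  1. U4 ← U1 → U7 — U1:fork[open] ⇒ active
  2. U4 ← U1 → U2 → U7 — U1:fork[open]; U2:chain[blocks] ⇒ blocked
  3. U4 ← U1 → U2 → U6 → U7 — U1:fork[open]; U2:chain[blocks]; U6:chain[blocks] ⇒ blocked
  4. U4 ← U2 ← U1 → U7 — U2:chain[blocks]; U1:fork[open] ⇒ blocked
  5. U4 ← U2 → U7 — U2:fork[blocks] ⇒ blocked
  6. U4 ← U2 → U6 → U7 — U2:fork[blocks]; U6:chain[blocks] ⇒ blocked
Since the path U4 ← U1 → U7 is active, U4 and U7 are not d-separated given {U2, U5, U6}.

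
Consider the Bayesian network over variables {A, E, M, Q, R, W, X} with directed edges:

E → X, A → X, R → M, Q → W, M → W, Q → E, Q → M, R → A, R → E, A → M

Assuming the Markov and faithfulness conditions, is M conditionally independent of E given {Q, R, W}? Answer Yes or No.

Yes — M and E are d-separated given {Q, R, W}.

6 paths connect M and E; each must be blocked for d-separation to hold:
  1. M → W ← Q → E — W:collider[open]; Q:fork[blocks] ⇒ blocked
  2. M ← Q → E — Q:fork[blocks] ⇒ blocked
  3. M ← A → X ← E — A:fork[open]; X:collider[blocks] ⇒ blocked
  4. M ← A ← R → E — A:chain[open]; R:fork[blocks] ⇒ blocked
  5. M ← R → A → X ← E — R:fork[blocks]; A:chain[open]; X:collider[blocks] ⇒ blocked
  6. M ← R → E — R:fork[blocks] ⇒ blocked
Every path is blocked, so M and E are d-separated given {Q, R, W}.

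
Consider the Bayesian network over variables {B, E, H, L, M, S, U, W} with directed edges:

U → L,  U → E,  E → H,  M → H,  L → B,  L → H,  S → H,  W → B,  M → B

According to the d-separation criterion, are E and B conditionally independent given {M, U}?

4 paths connect E and B; each must be blocked for d-separation to hold:
Path 1: E ← U → L → B
  U is a fork here and U is conditioned on, so the path is blocked at U.
Path 2: E ← U → L → H ← M → B
  U is a fork here and U is conditioned on, so the path is blocked at U.
Path 3: E → H ← M → B
  H is a collider here and neither H nor any of its descendants is conditioned on, so the collider stays closed — the path is blocked at H.
Path 4: E → H ← L → B
  H is a collider here and neither H nor any of its descendants is conditioned on, so the collider stays closed — the path is blocked at H.
Since every path is blocked, d-separation holds.

Yes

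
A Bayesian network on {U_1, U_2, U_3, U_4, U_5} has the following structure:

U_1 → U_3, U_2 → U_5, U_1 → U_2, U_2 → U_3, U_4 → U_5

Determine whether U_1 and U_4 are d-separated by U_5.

No

There are 2 undirected paths between U_1 and U_4; checking each against the conditioning set {U_5}:
Path 1: U_1 → U_3 ← U_2 → U_5 ← U_4
  U_3 is a collider here and neither U_3 nor any of its descendants is conditioned on, so the collider stays closed — the path is blocked at U_3.
Path 2: U_1 → U_2 → U_5 ← U_4
  U_2 is a chain and U_2 is not conditioned on; U_5 is a collider and U_5 is conditioned on, which opens it — no node blocks this path, so it is active.
Because an active path exists, U_1 and U_4 are not d-separated.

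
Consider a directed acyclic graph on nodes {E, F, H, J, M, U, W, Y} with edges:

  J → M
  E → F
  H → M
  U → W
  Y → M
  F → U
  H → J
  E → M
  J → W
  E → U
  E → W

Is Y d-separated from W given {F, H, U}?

We examine all 5 paths between Y and W:
  1. Y → M ← E → U → W — M:collider[blocks]; E:fork[open]; U:chain[blocks] ⇒ blocked
  2. Y → M ← E → W — M:collider[blocks]; E:fork[open] ⇒ blocked
  3. Y → M ← E → F → U → W — M:collider[blocks]; E:fork[open]; F:chain[blocks]; U:chain[blocks] ⇒ blocked
  4. Y → M ← H → J → W — M:collider[blocks]; H:fork[blocks]; J:chain[open] ⇒ blocked
  5. Y → M ← J → W — M:collider[blocks]; J:fork[open] ⇒ blocked
All paths are blocked; Y ⊥ W | {F, H, U} holds.

Yes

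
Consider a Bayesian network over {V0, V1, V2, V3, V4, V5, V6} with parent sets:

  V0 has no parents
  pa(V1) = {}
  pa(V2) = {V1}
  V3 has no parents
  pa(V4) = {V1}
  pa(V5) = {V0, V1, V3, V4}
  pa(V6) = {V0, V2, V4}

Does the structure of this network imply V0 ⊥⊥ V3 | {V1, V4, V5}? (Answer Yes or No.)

No — V0 and V3 are not d-separated given {V1, V4, V5}.

Enumerating the 5 paths from V0 to V3 and testing each for blocking by {V1, V4, V5}:
  1. V0 → V5 ← V3 — V5:collider[open] ⇒ active
  2. V0 → V6 ← V2 ← V1 → V5 ← V3 — V6:collider[blocks]; V2:chain[open]; V1:fork[blocks]; V5:collider[open] ⇒ blocked
  3. V0 → V6 ← V2 ← V1 → V4 → V5 ← V3 — V6:collider[blocks]; V2:chain[open]; V1:fork[blocks]; V4:chain[blocks]; V5:collider[open] ⇒ blocked
  4. V0 → V6 ← V4 → V5 ← V3 — V6:collider[blocks]; V4:fork[blocks]; V5:collider[open] ⇒ blocked
  5. V0 → V6 ← V4 ← V1 → V5 ← V3 — V6:collider[blocks]; V4:chain[blocks]; V1:fork[blocks]; V5:collider[open] ⇒ blocked
Because an active path exists, V0 and V3 are not d-separated.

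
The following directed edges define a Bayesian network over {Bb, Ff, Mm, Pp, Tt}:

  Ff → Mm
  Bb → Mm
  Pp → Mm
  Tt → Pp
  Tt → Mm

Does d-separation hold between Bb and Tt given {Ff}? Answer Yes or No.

Yes

We examine all 2 paths between Bb and Tt:
  1. Bb → Mm ← Pp ← Tt — Mm:collider[blocks]; Pp:chain[open] ⇒ blocked
  2. Bb → Mm ← Tt — Mm:collider[blocks] ⇒ blocked
All paths are blocked; Bb ⊥ Tt | {Ff} holds.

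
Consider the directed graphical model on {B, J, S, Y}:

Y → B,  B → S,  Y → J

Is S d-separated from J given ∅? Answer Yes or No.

The only undirected path from S to J is:
  1. S ← B ← Y → J — B:chain[open]; Y:fork[open] ⇒ active
At least one path is unblocked, so d-separation fails.

No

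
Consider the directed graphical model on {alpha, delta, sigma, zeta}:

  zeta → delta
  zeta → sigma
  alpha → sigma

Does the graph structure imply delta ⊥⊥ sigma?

No

Only one path connects delta and sigma:
  1. delta ← zeta → sigma — zeta:fork[open] ⇒ active
Since the path delta ← zeta → sigma is active, delta and sigma are not d-separated given ∅.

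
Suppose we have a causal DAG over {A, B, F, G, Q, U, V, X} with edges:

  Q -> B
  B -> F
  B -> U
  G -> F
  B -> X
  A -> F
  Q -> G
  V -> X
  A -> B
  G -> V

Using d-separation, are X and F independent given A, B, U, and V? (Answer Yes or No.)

6 paths connect X and F; each must be blocked for d-separation to hold:
Path 1: X ← B ← A → F
  B is a chain here and B is conditioned on, so the path is blocked at B.
Path 2: X ← B ← Q → G → F
  B is a chain here and B is conditioned on, so the path is blocked at B.
Path 3: X ← B → F
  B is a fork here and B is conditioned on, so the path is blocked at B.
Path 4: X ← V ← G ← Q → B ← A → F
  V is a chain here and V is conditioned on, so the path is blocked at V.
Path 5: X ← V ← G ← Q → B → F
  V is a chain here and V is conditioned on, so the path is blocked at V.
Path 6: X ← V ← G → F
  V is a chain here and V is conditioned on, so the path is blocked at V.
Since every path is blocked, d-separation holds.

Yes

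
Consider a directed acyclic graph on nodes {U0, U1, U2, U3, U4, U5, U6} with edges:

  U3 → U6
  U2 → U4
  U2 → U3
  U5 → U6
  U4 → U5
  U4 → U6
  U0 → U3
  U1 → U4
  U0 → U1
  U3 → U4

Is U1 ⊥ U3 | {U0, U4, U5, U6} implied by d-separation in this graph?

There are 5 undirected paths between U1 and U3; checking each against the conditioning set {U0, U4, U5, U6}:
Path 1: U1 ← U0 → U3
  U0 is a fork here and U0 is conditioned on, so the path is blocked at U0.
Path 2: U1 → U4 → U6 ← U3
  U4 is a chain here and U4 is conditioned on, so the path is blocked at U4.
Path 3: U1 → U4 → U5 → U6 ← U3
  U4 is a chain here and U4 is conditioned on, so the path is blocked at U4.
Path 4: U1 → U4 ← U3
  U4 is a collider and U4 is conditioned on, which opens it — no node blocks this path, so it is active.
Path 5: U1 → U4 ← U2 → U3
  U4 is a collider and U4 is conditioned on, which opens it; U2 is a fork and U2 is not conditioned on — no node blocks this path, so it is active.
Because an active path exists, U1 and U3 are not d-separated.

No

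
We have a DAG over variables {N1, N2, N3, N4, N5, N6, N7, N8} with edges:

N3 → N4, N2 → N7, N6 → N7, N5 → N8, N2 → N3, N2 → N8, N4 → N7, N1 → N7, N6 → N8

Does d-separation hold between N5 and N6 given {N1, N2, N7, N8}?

3 paths connect N5 and N6; each must be blocked for d-separation to hold:
  1. N5 → N8 ← N2 → N7 ← N6 — N8:collider[open]; N2:fork[blocks]; N7:collider[open] ⇒ blocked
  2. N5 → N8 ← N2 → N3 → N4 → N7 ← N6 — N8:collider[open]; N2:fork[blocks]; N3:chain[open]; N4:chain[open]; N7:collider[open] ⇒ blocked
  3. N5 → N8 ← N6 — N8:collider[open] ⇒ active
Because an active path exists, N5 and N6 are not d-separated.

No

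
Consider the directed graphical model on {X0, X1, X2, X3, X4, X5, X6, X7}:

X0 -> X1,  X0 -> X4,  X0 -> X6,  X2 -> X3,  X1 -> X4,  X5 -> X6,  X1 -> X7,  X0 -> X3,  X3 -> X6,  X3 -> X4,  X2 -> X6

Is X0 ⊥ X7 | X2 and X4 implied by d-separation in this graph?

5 paths connect X0 and X7; each must be blocked for d-separation to hold:
Path 1: X0 → X3 → X4 ← X1 → X7
  X3 is a chain and X3 is not conditioned on; X4 is a collider and X4 is conditioned on, which opens it; X1 is a fork and X1 is not conditioned on — no node blocks this path, so it is active.
Path 2: X0 → X4 ← X1 → X7
  X4 is a collider and X4 is conditioned on, which opens it; X1 is a fork and X1 is not conditioned on — no node blocks this path, so it is active.
Path 3: X0 → X6 ← X3 → X4 ← X1 → X7
  X6 is a collider here and neither X6 nor any of its descendants is conditioned on, so the collider stays closed — the path is blocked at X6.
Path 4: X0 → X6 ← X2 → X3 → X4 ← X1 → X7
  X6 is a collider here and neither X6 nor any of its descendants is conditioned on, so the collider stays closed — the path is blocked at X6.
Path 5: X0 → X1 → X7
  X1 is a chain and X1 is not conditioned on — no node blocks this path, so it is active.
At least one path is unblocked, so d-separation fails.

No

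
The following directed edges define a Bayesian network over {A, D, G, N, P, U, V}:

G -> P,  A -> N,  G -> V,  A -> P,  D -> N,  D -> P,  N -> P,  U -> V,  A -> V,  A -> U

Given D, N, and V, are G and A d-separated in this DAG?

We examine all 5 paths between G and A:
  1. G → V ← U ← A — V:collider[open]; U:chain[open] ⇒ active
  2. G → V ← A — V:collider[open] ⇒ active
  3. G → P ← N ← A — P:collider[blocks]; N:chain[blocks] ⇒ blocked
  4. G → P ← D → N ← A — P:collider[blocks]; D:fork[blocks]; N:collider[open] ⇒ blocked
  5. G → P ← A — P:collider[blocks] ⇒ blocked
Since the path G → V ← U ← A is active, G and A are not d-separated given {D, N, V}.

No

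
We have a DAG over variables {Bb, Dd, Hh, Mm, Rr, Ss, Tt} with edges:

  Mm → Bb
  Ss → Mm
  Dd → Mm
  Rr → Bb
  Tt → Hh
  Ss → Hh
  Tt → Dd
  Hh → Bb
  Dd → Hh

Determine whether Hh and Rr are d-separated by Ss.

Yes

We examine all 4 paths between Hh and Rr:
  1. Hh ← Ss → Mm → Bb ← Rr — Ss:fork[blocks]; Mm:chain[open]; Bb:collider[blocks] ⇒ blocked
  2. Hh ← Dd → Mm → Bb ← Rr — Dd:fork[open]; Mm:chain[open]; Bb:collider[blocks] ⇒ blocked
  3. Hh → Bb ← Rr — Bb:collider[blocks] ⇒ blocked
  4. Hh ← Tt → Dd → Mm → Bb ← Rr — Tt:fork[open]; Dd:chain[open]; Mm:chain[open]; Bb:collider[blocks] ⇒ blocked
All paths are blocked; Hh ⊥ Rr | {Ss} holds.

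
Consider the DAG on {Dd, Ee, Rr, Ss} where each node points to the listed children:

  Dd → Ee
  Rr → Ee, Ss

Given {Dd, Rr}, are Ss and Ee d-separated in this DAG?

There is one path between Ss and Ee:
Path 1: Ss ← Rr → Ee
  Rr is a fork here and Rr is conditioned on, so the path is blocked at Rr.
Every path is blocked, so Ss and Ee are d-separated given {Dd, Rr}.

Yes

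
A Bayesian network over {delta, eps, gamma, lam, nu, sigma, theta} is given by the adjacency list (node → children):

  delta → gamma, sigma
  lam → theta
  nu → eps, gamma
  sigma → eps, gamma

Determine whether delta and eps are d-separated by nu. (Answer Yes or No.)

4 paths connect delta and eps; each must be blocked for d-separation to hold:
Path 1: delta → sigma → eps
  sigma is a chain and sigma is not conditioned on — no node blocks this path, so it is active.
Path 2: delta → sigma → gamma ← nu → eps
  gamma is a collider here and neither gamma nor any of its descendants is conditioned on, so the collider stays closed — the path is blocked at gamma.
Path 3: delta → gamma ← sigma → eps
  gamma is a collider here and neither gamma nor any of its descendants is conditioned on, so the collider stays closed — the path is blocked at gamma.
Path 4: delta → gamma ← nu → eps
  gamma is a collider here and neither gamma nor any of its descendants is conditioned on, so the collider stays closed — the path is blocked at gamma.
At least one path is unblocked, so d-separation fails.

No — delta and eps are not d-separated given {nu}.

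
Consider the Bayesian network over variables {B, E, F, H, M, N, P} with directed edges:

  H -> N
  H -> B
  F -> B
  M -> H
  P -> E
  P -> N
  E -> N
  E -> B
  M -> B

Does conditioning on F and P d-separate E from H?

4 paths connect E and H; each must be blocked for d-separation to hold:
Path 1: E → B ← M → H
  B is a collider here and neither B nor any of its descendants is conditioned on, so the collider stays closed — the path is blocked at B.
Path 2: E → B ← H
  B is a collider here and neither B nor any of its descendants is conditioned on, so the collider stays closed — the path is blocked at B.
Path 3: E ← P → N ← H
  P is a fork here and P is conditioned on, so the path is blocked at P.
Path 4: E → N ← H
  N is a collider here and neither N nor any of its descendants is conditioned on, so the collider stays closed — the path is blocked at N.
Every path is blocked, so E and H are d-separated given {F, P}.

Yes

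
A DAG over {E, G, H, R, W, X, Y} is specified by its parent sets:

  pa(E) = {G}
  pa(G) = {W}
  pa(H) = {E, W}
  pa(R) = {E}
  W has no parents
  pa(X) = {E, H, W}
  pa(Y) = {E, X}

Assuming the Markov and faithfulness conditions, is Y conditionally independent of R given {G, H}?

No

There are 6 undirected paths between Y and R; checking each against the conditioning set {G, H}:
Path 1: Y ← X ← W → G → E → R
  G is a chain here and G is conditioned on, so the path is blocked at G.
Path 2: Y ← X ← W → H ← E → R
  X is a chain and X is not conditioned on; W is a fork and W is not conditioned on; H is a collider and H is conditioned on, which opens it; E is a fork and E is not conditioned on — no node blocks this path, so it is active.
Path 3: Y ← X ← H ← W → G → E → R
  H is a chain here and H is conditioned on, so the path is blocked at H.
Path 4: Y ← X ← H ← E → R
  H is a chain here and H is conditioned on, so the path is blocked at H.
Path 5: Y ← X ← E → R
  X is a chain and X is not conditioned on; E is a fork and E is not conditioned on — no node blocks this path, so it is active.
Path 6: Y ← E → R
  E is a fork and E is not conditioned on — no node blocks this path, so it is active.
At least one path is unblocked, so d-separation fails.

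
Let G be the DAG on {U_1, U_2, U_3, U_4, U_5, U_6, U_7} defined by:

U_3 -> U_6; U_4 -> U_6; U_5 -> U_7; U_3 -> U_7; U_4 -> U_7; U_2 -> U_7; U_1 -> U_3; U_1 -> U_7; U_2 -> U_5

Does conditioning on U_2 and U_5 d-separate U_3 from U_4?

Yes — U_3 and U_4 are d-separated given {U_2, U_5}.

There are 3 undirected paths between U_3 and U_4; checking each against the conditioning set {U_2, U_5}:
Path 1: U_3 → U_6 ← U_4
  U_6 is a collider here and neither U_6 nor any of its descendants is conditioned on, so the collider stays closed — the path is blocked at U_6.
Path 2: U_3 ← U_1 → U_7 ← U_4
  U_7 is a collider here and neither U_7 nor any of its descendants is conditioned on, so the collider stays closed — the path is blocked at U_7.
Path 3: U_3 → U_7 ← U_4
  U_7 is a collider here and neither U_7 nor any of its descendants is conditioned on, so the collider stays closed — the path is blocked at U_7.
Since every path is blocked, d-separation holds.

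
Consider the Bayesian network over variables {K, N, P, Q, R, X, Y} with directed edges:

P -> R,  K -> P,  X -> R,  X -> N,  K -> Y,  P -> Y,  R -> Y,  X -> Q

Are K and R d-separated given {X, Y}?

There are 4 undirected paths between K and R; checking each against the conditioning set {X, Y}:
Path 1: K → Y ← P → R
  Y is a collider and Y is conditioned on, which opens it; P is a fork and P is not conditioned on — no node blocks this path, so it is active.
Path 2: K → Y ← R
  Y is a collider and Y is conditioned on, which opens it — no node blocks this path, so it is active.
Path 3: K → P → Y ← R
  P is a chain and P is not conditioned on; Y is a collider and Y is conditioned on, which opens it — no node blocks this path, so it is active.
Path 4: K → P → R
  P is a chain and P is not conditioned on — no node blocks this path, so it is active.
Since the path K → Y ← P → R is active, K and R are not d-separated given {X, Y}.

No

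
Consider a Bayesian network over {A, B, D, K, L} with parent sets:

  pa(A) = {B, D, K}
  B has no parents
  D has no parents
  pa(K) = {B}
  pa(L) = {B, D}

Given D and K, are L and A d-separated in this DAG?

There are 3 undirected paths between L and A; checking each against the conditioning set {D, K}:
Path 1: L ← B → A
  B is a fork and B is not conditioned on — no node blocks this path, so it is active.
Path 2: L ← B → K → A
  K is a chain here and K is conditioned on, so the path is blocked at K.
Path 3: L ← D → A
  D is a fork here and D is conditioned on, so the path is blocked at D.
At least one path is unblocked, so d-separation fails.

No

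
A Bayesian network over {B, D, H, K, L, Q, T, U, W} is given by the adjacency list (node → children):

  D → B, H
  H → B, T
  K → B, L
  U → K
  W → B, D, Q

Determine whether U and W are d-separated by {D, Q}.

Yes — U and W are d-separated given {D, Q}.

3 paths connect U and W; each must be blocked for d-separation to hold:
  1. U → K → B ← W — K:chain[open]; B:collider[blocks] ⇒ blocked
  2. U → K → B ← H ← D ← W — K:chain[open]; B:collider[blocks]; H:chain[open]; D:chain[blocks] ⇒ blocked
  3. U → K → B ← D ← W — K:chain[open]; B:collider[blocks]; D:chain[blocks] ⇒ blocked
Every path is blocked, so U and W are d-separated given {D, Q}.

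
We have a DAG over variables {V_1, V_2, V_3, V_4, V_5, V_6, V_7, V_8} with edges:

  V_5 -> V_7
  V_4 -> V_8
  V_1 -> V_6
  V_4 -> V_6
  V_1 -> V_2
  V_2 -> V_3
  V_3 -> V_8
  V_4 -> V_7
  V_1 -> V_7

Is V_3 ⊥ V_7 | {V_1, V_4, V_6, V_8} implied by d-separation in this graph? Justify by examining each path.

We examine all 4 paths between V_3 and V_7:
Path 1: V_3 → V_8 ← V_4 → V_7
  V_4 is a fork here and V_4 is conditioned on, so the path is blocked at V_4.
Path 2: V_3 → V_8 ← V_4 → V_6 ← V_1 → V_7
  V_4 is a fork here and V_4 is conditioned on, so the path is blocked at V_4.
Path 3: V_3 ← V_2 ← V_1 → V_7
  V_1 is a fork here and V_1 is conditioned on, so the path is blocked at V_1.
Path 4: V_3 ← V_2 ← V_1 → V_6 ← V_4 → V_7
  V_1 is a fork here and V_1 is conditioned on, so the path is blocked at V_1.
Every path is blocked, so V_3 and V_7 are d-separated given {V_1, V_4, V_6, V_8}.

Yes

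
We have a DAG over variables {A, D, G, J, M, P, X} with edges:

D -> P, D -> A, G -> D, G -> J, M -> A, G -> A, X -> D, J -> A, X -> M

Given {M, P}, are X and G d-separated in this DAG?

6 paths connect X and G; each must be blocked for d-separation to hold:
  1. X → M → A ← G — M:chain[blocks]; A:collider[blocks] ⇒ blocked
  2. X → M → A ← D ← G — M:chain[blocks]; A:collider[blocks]; D:chain[open] ⇒ blocked
  3. X → M → A ← J ← G — M:chain[blocks]; A:collider[blocks]; J:chain[open] ⇒ blocked
  4. X → D ← G — D:collider[open] ⇒ active
  5. X → D → A ← G — D:chain[open]; A:collider[blocks] ⇒ blocked
  6. X → D → A ← J ← G — D:chain[open]; A:collider[blocks]; J:chain[open] ⇒ blocked
At least one path is unblocked, so d-separation fails.

No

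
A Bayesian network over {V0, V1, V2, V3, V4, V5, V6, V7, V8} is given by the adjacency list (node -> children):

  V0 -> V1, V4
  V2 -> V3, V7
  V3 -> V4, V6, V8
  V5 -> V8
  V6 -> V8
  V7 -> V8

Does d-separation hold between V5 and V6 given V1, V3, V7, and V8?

3 paths connect V5 and V6; each must be blocked for d-separation to hold:
Path 1: V5 → V8 ← V6
  V8 is a collider and V8 is conditioned on, which opens it — no node blocks this path, so it is active.
Path 2: V5 → V8 ← V7 ← V2 → V3 → V6
  V7 is a chain here and V7 is conditioned on, so the path is blocked at V7.
Path 3: V5 → V8 ← V3 → V6
  V3 is a fork here and V3 is conditioned on, so the path is blocked at V3.
Because an active path exists, V5 and V6 are not d-separated.

No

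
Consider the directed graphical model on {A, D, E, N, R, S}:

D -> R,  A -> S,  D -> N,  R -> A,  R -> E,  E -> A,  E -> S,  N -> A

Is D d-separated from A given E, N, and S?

No

We examine all 4 paths between D and A:
  1. D → N → A — N:chain[blocks] ⇒ blocked
  2. D → R → E → A — R:chain[open]; E:chain[blocks] ⇒ blocked
  3. D → R → E → S ← A — R:chain[open]; E:chain[blocks]; S:collider[open] ⇒ blocked
  4. D → R → A — R:chain[open] ⇒ active
Since the path D → R → A is active, D and A are not d-separated given {E, N, S}.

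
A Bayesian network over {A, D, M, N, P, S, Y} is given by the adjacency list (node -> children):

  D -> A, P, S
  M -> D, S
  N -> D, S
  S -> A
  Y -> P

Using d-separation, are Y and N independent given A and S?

Yes — Y and N are d-separated given {A, S}.

4 paths connect Y and N; each must be blocked for d-separation to hold:
Path 1: Y → P ← D → S ← N
  P is a collider here and neither P nor any of its descendants is conditioned on, so the collider stays closed — the path is blocked at P.
Path 2: Y → P ← D ← M → S ← N
  P is a collider here and neither P nor any of its descendants is conditioned on, so the collider stays closed — the path is blocked at P.
Path 3: Y → P ← D ← N
  P is a collider here and neither P nor any of its descendants is conditioned on, so the collider stays closed — the path is blocked at P.
Path 4: Y → P ← D → A ← S ← N
  P is a collider here and neither P nor any of its descendants is conditioned on, so the collider stays closed — the path is blocked at P.
Every path is blocked, so Y and N are d-separated given {A, S}.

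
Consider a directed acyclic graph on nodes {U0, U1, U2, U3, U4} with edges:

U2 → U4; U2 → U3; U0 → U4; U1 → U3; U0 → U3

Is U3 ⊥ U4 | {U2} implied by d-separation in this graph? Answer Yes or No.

There are 2 undirected paths between U3 and U4; checking each against the conditioning set {U2}:
Path 1: U3 ← U2 → U4
  U2 is a fork here and U2 is conditioned on, so the path is blocked at U2.
Path 2: U3 ← U0 → U4
  U0 is a fork and U0 is not conditioned on — no node blocks this path, so it is active.
Because an active path exists, U3 and U4 are not d-separated.

No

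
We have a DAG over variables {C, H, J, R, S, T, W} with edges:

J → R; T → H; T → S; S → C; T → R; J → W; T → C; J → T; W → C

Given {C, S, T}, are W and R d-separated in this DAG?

No

Enumerating the 6 paths from W to R and testing each for blocking by {C, S, T}:
Path 1: W → C ← S ← T ← J → R
  S is a chain here and S is conditioned on, so the path is blocked at S.
Path 2: W → C ← S ← T → R
  S is a chain here and S is conditioned on, so the path is blocked at S.
Path 3: W → C ← T ← J → R
  T is a chain here and T is conditioned on, so the path is blocked at T.
Path 4: W → C ← T → R
  T is a fork here and T is conditioned on, so the path is blocked at T.
Path 5: W ← J → T → R
  T is a chain here and T is conditioned on, so the path is blocked at T.
Path 6: W ← J → R
  J is a fork and J is not conditioned on — no node blocks this path, so it is active.
Because an active path exists, W and R are not d-separated.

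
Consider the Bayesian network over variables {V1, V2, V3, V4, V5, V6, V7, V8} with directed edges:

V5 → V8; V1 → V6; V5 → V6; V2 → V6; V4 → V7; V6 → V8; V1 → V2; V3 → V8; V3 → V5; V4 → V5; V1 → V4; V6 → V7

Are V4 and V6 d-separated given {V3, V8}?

No

We examine all 6 paths between V4 and V6:
Path 1: V4 → V5 ← V3 → V8 ← V6
  V3 is a fork here and V3 is conditioned on, so the path is blocked at V3.
Path 2: V4 → V5 → V6
  V5 is a chain and V5 is not conditioned on — no node blocks this path, so it is active.
Path 3: V4 → V5 → V8 ← V6
  V5 is a chain and V5 is not conditioned on; V8 is a collider and V8 is conditioned on, which opens it — no node blocks this path, so it is active.
Path 4: V4 → V7 ← V6
  V7 is a collider here and neither V7 nor any of its descendants is conditioned on, so the collider stays closed — the path is blocked at V7.
Path 5: V4 ← V1 → V2 → V6
  V1 is a fork and V1 is not conditioned on; V2 is a chain and V2 is not conditioned on — no node blocks this path, so it is active.
Path 6: V4 ← V1 → V6
  V1 is a fork and V1 is not conditioned on — no node blocks this path, so it is active.
Because an active path exists, V4 and V6 are not d-separated.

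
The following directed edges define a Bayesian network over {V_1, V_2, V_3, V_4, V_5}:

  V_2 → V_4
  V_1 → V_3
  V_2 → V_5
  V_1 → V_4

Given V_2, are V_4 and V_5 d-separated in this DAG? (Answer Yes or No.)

The only undirected path from V_4 to V_5 is:
Path 1: V_4 ← V_2 → V_5
  V_2 is a fork here and V_2 is conditioned on, so the path is blocked at V_2.
Since every path is blocked, d-separation holds.

Yes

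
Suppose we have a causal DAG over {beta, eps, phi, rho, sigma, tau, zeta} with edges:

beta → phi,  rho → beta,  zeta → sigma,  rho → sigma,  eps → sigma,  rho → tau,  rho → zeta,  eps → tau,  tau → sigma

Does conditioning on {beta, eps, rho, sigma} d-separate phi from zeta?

There are 4 undirected paths between phi and zeta; checking each against the conditioning set {beta, eps, rho, sigma}:
Path 1: phi ← beta ← rho → sigma ← zeta
  beta is a chain here and beta is conditioned on, so the path is blocked at beta.
Path 2: phi ← beta ← rho → zeta
  beta is a chain here and beta is conditioned on, so the path is blocked at beta.
Path 3: phi ← beta ← rho → tau → sigma ← zeta
  beta is a chain here and beta is conditioned on, so the path is blocked at beta.
Path 4: phi ← beta ← rho → tau ← eps → sigma ← zeta
  beta is a chain here and beta is conditioned on, so the path is blocked at beta.
Since every path is blocked, d-separation holds.

Yes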